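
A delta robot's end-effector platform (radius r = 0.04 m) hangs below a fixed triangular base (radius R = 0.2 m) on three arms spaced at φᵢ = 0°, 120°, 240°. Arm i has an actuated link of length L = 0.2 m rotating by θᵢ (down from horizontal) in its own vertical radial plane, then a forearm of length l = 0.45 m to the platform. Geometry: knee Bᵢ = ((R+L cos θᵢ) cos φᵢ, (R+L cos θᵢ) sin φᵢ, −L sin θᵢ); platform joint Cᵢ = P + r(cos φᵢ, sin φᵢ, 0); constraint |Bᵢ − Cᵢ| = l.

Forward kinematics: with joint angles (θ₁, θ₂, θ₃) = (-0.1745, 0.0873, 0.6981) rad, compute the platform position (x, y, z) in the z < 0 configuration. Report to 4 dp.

φ1=0.0°: virtual centre (0.3570, 0.0000, 0.0347), radius l
φ2=120.0°: virtual centre (-0.1796, 0.3111, -0.0174), radius l
arm 3 at φ=240.0°: e+L cos θ3 = 0.3132;  O3 = (-0.1566, -0.2713, -0.1286)
subtract pairs → two planes through P
[-1.0732 0.6222 -0.1043]·P = 0.0007;  [-1.0271 -0.5425 -0.3266]·P = -0.0140
det = 1.2213;  x = 0.0068+-0.2127z,  y = 0.0129+-0.1992z
into |P−O₁|² = l²: 1.0849z² + 0.0744z + -0.0785 = 0;  Δ = 0.3463;  z = -0.3055 or 0.2369 → z<0 root = -0.3055
x = 0.0718, y = 0.0738

(0.0718, 0.0738, -0.3055)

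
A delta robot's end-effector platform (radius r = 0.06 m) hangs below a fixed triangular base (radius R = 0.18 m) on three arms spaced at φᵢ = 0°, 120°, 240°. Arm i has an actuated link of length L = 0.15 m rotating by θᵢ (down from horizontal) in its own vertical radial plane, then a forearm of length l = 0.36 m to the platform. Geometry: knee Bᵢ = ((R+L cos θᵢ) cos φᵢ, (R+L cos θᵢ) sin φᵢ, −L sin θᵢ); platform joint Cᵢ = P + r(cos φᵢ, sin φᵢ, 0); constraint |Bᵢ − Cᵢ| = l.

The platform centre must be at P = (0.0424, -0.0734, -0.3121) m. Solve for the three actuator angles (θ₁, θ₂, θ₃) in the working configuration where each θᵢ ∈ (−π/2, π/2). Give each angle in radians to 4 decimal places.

rotate P by −φ1: (0.0424, -0.0734, -0.3121)
  A=0.0776, B=-0.3121, C=(l²−L²−A²−y'²−z²)/(2L)=-0.0057
  √(A²+B²)=0.3216;  θ1 = -1.3271+1.5886 ≈ 0.2615
arm 2 (φ=120.0°): x'=-0.0848, y'=0.0000
  A cos θ + B sin θ = C:  0.2048·cos θ + -0.3121·sin θ = -0.1075
  θ2 = atan2(B,A) + arccos(C/0.3733) = 0.8726
rotate P by −φ3: (0.0424, 0.0734, -0.3121)
  A=0.0776, B=-0.3121, C=(l²−L²−A²−y'²−z²)/(2L)=-0.0057
  γ=atan2(-0.3121,0.0776)=-1.3270;  ψ=arccos(-0.0179)=1.5887;  θ3=γ+ψ≈0.2617

θ₁ = 0.2615, θ₂ = 0.8726, θ₃ = 0.2617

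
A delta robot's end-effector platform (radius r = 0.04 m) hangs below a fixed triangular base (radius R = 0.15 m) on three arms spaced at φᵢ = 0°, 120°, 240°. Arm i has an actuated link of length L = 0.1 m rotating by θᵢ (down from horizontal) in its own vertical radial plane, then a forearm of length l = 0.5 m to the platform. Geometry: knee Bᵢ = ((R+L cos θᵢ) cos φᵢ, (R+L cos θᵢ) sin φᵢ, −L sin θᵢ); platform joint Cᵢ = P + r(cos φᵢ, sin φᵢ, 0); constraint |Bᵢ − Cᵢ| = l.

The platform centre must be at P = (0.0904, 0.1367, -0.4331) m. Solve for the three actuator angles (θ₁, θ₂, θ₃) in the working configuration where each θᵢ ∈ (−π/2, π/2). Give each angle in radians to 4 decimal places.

rotate P by −φ1: (0.0904, 0.1367, -0.4331)
  A cos θ + B sin θ = C:  0.0196·cos θ + -0.4331·sin θ = 0.1668
  θ1 = atan2(B,A) + arccos(C/0.4335) = -0.3496
φ2=120.0° → target in arm frame (0.0732, -0.1466)
  A cos θ + B sin θ = C:  0.0368·cos θ + -0.4331·sin θ = 0.1478
  θ2 = atan2(B,A) + arccos(C/0.4347) = -0.2622
rotate P by −φ3: (-0.1636, 0.0099, -0.4331)
  A cos θ + B sin θ = C:  0.2736·cos θ + -0.4331·sin θ = -0.1126
  √(A²+B²)=0.5123;  θ3 = -1.0074+1.7924 ≈ 0.7850

θ₁ = -0.3496, θ₂ = -0.2622, θ₃ = 0.7850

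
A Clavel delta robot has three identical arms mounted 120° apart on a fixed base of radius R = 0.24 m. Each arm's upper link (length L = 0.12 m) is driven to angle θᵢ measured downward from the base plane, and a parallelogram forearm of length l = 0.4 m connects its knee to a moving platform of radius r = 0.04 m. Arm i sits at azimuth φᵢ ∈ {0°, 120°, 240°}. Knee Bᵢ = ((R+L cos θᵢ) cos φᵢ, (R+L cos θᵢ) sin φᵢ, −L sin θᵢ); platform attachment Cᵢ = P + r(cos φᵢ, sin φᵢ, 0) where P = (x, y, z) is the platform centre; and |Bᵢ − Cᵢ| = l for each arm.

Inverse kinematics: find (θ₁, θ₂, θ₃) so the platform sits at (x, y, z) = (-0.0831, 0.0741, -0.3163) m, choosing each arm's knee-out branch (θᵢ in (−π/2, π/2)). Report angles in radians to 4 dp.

rotate P by −φ1: (-0.0831, 0.0741, -0.3163)
  A=0.2831, B=-0.3163, C=(l²−L²−A²−y'²−z²)/(2L)=-0.1670
  √(A²+B²)=0.4245;  θ1 = -0.8407+1.9752 ≈ 1.1344
rotate P by −φ2: (0.1057, 0.0349, -0.3163)
  A cos θ + B sin θ = C:  0.0943·cos θ + -0.3163·sin θ = 0.1477
  θ2 = atan2(B,A) + arccos(C/0.3301) = -0.1743
φ3=240.0° → target in arm frame (-0.0226, -0.1090)
  A cos θ + B sin θ = C:  0.2226·cos θ + -0.3163·sin θ = -0.0662
  γ=atan2(-0.3163,0.2226)=-0.9575;  ψ=arccos(-0.1712)=1.7428;  θ3=γ+ψ≈0.7853

θ₁ = 1.1344, θ₂ = -0.1743, θ₃ = 0.7853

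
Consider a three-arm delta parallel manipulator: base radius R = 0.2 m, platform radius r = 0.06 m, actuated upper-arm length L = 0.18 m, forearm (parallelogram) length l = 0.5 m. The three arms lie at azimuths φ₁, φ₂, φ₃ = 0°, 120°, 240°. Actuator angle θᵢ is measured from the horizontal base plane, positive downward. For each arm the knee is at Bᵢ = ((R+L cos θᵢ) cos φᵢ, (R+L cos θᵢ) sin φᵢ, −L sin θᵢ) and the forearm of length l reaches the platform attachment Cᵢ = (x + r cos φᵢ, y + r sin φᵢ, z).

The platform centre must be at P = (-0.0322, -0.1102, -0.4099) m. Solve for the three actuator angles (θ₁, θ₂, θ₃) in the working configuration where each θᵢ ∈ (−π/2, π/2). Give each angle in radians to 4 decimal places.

θ₁ = 0.3491, θ₂ = 0.5237, θ₃ = -0.2614

φ1=0.0° → target in arm frame (-0.0322, -0.1102)
  e−x'=0.1722;  (l²−L²−(e−x')²−y'²−z²)/2L = 0.0216
  √(A²+B²)=0.4446;  θ1 = -1.1731+1.5221 ≈ 0.3491
φ2=120.0° → target in arm frame (-0.0793, 0.0830)
  e−x'=0.2193;  (l²−L²−(e−x')²−y'²−z²)/2L = -0.0150
  γ=atan2(-0.4099,0.2193)=-1.0795;  ψ=arccos(-0.0323)=1.6031;  θ2=γ+ψ≈0.5237
φ3=240.0° → target in arm frame (0.1115, 0.0272)
  e−x'=0.0285;  (l²−L²−(e−x')²−y'²−z²)/2L = 0.1334
  √(A²+B²)=0.4109;  θ3 = -1.5015+1.2401 ≈ -0.2614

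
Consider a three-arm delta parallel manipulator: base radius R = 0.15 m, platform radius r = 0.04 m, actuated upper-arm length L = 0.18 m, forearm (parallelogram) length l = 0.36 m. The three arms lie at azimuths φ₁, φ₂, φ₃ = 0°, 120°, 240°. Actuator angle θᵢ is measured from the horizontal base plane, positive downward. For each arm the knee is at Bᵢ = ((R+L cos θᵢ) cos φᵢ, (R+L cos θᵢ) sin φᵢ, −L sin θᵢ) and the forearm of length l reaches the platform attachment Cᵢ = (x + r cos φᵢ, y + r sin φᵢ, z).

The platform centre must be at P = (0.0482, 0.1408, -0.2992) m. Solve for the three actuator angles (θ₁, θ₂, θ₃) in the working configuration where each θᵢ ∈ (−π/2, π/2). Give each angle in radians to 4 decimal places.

θ₁ = 0.3494, θ₂ = 0.0874, θ₃ = 1.1347

rotate P by −φ1: (0.0482, 0.1408, -0.2992)
  e−x'=0.0618;  (l²−L²−(e−x')²−y'²−z²)/2L = -0.0443
  γ=atan2(-0.2992,0.0618)=-1.3671;  ψ=arccos(-0.1452)=1.7165;  θ1=γ+ψ≈0.3494
arm 2 (φ=120.0°): x'=0.0978, y'=-0.1121
  A cos θ + B sin θ = C:  0.0122·cos θ + -0.2992·sin θ = -0.0140
  √(A²+B²)=0.2994;  θ2 = -1.5302+1.6176 ≈ 0.0874
φ3=240.0° → target in arm frame (-0.1460, -0.0287)
  e−x'=0.2560;  (l²−L²−(e−x')²−y'²−z²)/2L = -0.1630
  θ3 = atan2(B,A) + arccos(C/0.3938) = 1.1347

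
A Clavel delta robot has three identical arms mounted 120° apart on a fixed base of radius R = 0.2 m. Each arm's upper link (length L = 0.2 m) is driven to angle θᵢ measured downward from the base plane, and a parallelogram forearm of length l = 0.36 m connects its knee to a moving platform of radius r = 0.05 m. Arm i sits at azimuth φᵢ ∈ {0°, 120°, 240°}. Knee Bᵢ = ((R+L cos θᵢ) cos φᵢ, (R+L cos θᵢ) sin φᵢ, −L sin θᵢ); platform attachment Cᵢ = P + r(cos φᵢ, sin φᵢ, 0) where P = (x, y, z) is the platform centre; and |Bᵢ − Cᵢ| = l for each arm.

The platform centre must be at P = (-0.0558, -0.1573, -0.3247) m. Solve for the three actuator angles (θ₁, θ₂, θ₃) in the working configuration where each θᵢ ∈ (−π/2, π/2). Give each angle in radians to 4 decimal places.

θ₁ = 1.1345, θ₂ = 1.3088, θ₃ = 0.0873

φ1=0.0° → target in arm frame (-0.0558, -0.1573)
  A=0.2058, B=-0.3247, C=(l²−L²−A²−y'²−z²)/(2L)=-0.2073
  √(A²+B²)=0.3844;  θ1 = -1.0059+2.1404 ≈ 1.1345
arm 2 (φ=120.0°): x'=-0.1083, y'=0.1270
  e−x'=0.2583;  (l²−L²−(e−x')²−y'²−z²)/2L = -0.2467
  γ=atan2(-0.3247,0.2583)=-0.8988;  ψ=arccos(-0.5946)=2.2076;  θ2=γ+ψ≈1.3088
rotate P by −φ3: (0.1641, 0.0303, -0.3247)
  A=-0.0141, B=-0.3247, C=(l²−L²−A²−y'²−z²)/(2L)=-0.0424
  √(A²+B²)=0.3250;  θ3 = -1.6143+1.7015 ≈ 0.0873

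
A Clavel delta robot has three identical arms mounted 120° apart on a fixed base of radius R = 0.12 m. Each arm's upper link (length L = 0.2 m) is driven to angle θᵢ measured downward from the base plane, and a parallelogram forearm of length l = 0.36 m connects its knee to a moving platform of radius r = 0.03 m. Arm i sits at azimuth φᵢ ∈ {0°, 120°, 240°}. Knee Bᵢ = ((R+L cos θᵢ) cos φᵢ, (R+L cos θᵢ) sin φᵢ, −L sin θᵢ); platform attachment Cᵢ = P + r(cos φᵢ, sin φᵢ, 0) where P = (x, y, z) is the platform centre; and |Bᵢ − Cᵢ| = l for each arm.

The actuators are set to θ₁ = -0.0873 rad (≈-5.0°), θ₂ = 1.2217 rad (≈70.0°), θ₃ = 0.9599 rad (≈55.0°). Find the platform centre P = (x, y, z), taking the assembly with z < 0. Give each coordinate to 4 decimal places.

(0.1940, -0.0525, -0.3257)

arm 1 at φ=0.0°: ρ1 = 0.2892;  O1 = (0.2892, 0.0000, 0.0174)
φ2=120.0°: virtual centre (-0.0792, 0.1372, -0.1879), radius l
φ3=240.0°: virtual centre (-0.1024, -0.1773, -0.1638), radius l
|O₂|²−|O₁|² = -0.0235;  |O₃|²−|O₁|² = -0.0152
linear system: -0.7369x+0.2744y = -0.0235−-0.4107z; -0.7832x+-0.3546y = -0.0152−-0.3625z
Cramer: x(z) = 0.0263-0.5148z;  y(z) = -0.0152+0.1146z
quadratic in z: (1.2781)z²+(0.2323)z+(-0.0599)=0, √Δ=0.6003 → z ∈ {-0.3257, 0.1440}; z = -0.3257 (taking z<0)
x = 0.1940, y = -0.0525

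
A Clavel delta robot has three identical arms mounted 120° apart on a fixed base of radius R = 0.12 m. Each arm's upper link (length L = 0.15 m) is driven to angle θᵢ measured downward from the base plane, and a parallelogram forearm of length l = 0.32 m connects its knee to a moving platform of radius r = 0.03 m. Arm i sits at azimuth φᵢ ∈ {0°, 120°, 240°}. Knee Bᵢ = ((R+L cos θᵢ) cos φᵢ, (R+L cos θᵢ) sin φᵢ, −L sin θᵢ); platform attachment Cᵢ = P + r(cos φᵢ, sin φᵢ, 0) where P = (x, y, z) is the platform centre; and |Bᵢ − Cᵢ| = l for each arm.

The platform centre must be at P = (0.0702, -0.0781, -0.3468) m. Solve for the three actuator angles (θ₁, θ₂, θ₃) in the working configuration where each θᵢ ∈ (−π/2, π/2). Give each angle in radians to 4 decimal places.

rotate P by −φ1: (0.0702, -0.0781, -0.3468)
  e−x'=0.0198;  (l²−L²−(e−x')²−y'²−z²)/2L = -0.1562
  γ=atan2(-0.3468,0.0198)=-1.5138;  ψ=arccos(-0.4497)=2.0372;  θ1=γ+ψ≈0.5234
rotate P by −φ2: (-0.1027, -0.0217, -0.3468)
  e−x'=0.1927;  (l²−L²−(e−x')²−y'²−z²)/2L = -0.2600
  γ=atan2(-0.3468,0.1927)=-1.0635;  ψ=arccos(-0.6552)=2.2853;  θ2=γ+ψ≈1.2217
φ3=240.0° → target in arm frame (0.0325, 0.0998)
  A cos θ + B sin θ = C:  0.0575·cos θ + -0.3468·sin θ = -0.1788
  √(A²+B²)=0.3515;  θ3 = -1.4066+2.1044 ≈ 0.6978

θ₁ = 0.5234, θ₂ = 1.2217, θ₃ = 0.6978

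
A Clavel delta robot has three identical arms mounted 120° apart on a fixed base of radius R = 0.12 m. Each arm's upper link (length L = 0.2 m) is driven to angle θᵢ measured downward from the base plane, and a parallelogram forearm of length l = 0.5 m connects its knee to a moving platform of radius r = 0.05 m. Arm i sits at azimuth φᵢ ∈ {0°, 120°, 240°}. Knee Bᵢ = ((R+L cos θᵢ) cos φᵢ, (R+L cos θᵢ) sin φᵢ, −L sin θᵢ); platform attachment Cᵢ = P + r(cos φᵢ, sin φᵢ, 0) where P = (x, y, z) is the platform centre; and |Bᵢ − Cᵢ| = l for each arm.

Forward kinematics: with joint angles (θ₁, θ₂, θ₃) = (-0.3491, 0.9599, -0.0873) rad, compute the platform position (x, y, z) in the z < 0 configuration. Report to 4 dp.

centre 1 = (0.2579·cos0.0°, 0.2579·sin0.0°, 0.0684) = (0.2579, 0.0000, 0.0684)
φ2=120.0°: virtual centre (-0.0924, 0.1600, -0.1638), radius l
centre 3 = (0.2692·cos240.0°, 0.2692·sin240.0°, 0.0174) = (-0.1346, -0.2332, 0.0174)
|centre ₂|²−|centre ₁|² = -0.0103;  |centre ₃|²−|centre ₁|² = 0.0016
plane₁₂: -0.7006x+0.3199y+-0.4645z = -0.0103
Cramer: x(z) = 0.0074-0.4312z;  y(z) = -0.0158+0.5074z
quadratic in z: (1.4435)z²+(0.0632)z+(-0.1823)=0, √Δ=1.0279 → z ∈ {-0.3779, 0.3342}; z = -0.3779 (taking z<0)
x = 0.1704, y = -0.2076

(0.1704, -0.2076, -0.3779)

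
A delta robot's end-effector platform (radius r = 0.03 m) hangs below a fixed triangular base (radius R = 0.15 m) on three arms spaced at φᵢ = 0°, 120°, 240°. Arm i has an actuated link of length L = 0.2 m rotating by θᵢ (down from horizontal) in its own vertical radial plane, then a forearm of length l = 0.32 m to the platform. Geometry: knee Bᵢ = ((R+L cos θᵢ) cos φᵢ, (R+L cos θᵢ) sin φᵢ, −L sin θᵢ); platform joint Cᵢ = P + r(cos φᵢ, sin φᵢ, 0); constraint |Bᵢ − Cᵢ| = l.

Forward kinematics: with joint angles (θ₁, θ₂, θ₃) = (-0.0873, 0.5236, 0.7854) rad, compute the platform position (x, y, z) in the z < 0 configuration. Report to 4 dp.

(0.0644, 0.0251, -0.1744)

arm 1 at φ=0.0°: ρ1 = 0.3192;  O1 = (0.3192, 0.0000, 0.0174)
φ2=120.0°: virtual centre (-0.1466, 0.2539, -0.1000), radius l
arm 3 at φ=240.0°: ρ3 = 0.2614;  O3 = (-0.1307, -0.2264, -0.1414)
subtract pairs → two planes through P
plane₁₂: -0.9317x+0.5078y+-0.2349z = -0.0062
det = 0.8789;  x = 0.0112+-0.3046z,  y = 0.0083+-0.0963z
quadratic in z: (1.1021)z²+(0.1512)z+(-0.0072)=0, √Δ=0.2333 → z ∈ {-0.1744, 0.0373}; z = -0.1744 (taking z<0)
x = 0.0644, y = 0.0251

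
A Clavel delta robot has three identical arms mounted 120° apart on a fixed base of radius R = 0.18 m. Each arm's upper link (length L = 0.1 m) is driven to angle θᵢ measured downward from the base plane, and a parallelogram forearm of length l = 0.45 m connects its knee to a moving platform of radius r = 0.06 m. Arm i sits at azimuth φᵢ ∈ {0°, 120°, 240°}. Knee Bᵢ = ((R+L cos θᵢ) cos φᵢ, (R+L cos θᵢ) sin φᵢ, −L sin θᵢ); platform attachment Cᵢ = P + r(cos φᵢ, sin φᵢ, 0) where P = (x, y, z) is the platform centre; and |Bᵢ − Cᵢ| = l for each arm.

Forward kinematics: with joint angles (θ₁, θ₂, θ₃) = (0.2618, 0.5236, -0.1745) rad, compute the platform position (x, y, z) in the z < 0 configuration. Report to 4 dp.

arm 1 at φ=0.0°: ρ1 = 0.2166;  centre 1 = (0.2166, 0.0000, -0.0259)
arm 2 at φ=120.0°: ρ2 = 0.2066;  centre 2 = (-0.1033, 0.1789, -0.0500)
centre 3 = (0.2185·cos240.0°, 0.2185·sin240.0°, 0.0174) = (-0.1092, -0.1892, 0.0174)
eliminate P² terms by subtracting sphere 1 from 2 and 3
linear system: -0.6398x+0.3578y = -0.0024−-0.0482z; -0.6517x+-0.3784y = 0.0005−0.0865z
det = 0.4753;  x = 0.0016+0.0267z,  y = -0.0039+0.1826z
sphere 1 gives Az²+Bz+C=0 with A=1.0340, B=0.0389, C=-0.1556;  B²−4AC=0.6450;  roots -0.4071, 0.3696;  negative root z = -0.4071
x = -0.0093, y = -0.0782

(-0.0093, -0.0782, -0.4071)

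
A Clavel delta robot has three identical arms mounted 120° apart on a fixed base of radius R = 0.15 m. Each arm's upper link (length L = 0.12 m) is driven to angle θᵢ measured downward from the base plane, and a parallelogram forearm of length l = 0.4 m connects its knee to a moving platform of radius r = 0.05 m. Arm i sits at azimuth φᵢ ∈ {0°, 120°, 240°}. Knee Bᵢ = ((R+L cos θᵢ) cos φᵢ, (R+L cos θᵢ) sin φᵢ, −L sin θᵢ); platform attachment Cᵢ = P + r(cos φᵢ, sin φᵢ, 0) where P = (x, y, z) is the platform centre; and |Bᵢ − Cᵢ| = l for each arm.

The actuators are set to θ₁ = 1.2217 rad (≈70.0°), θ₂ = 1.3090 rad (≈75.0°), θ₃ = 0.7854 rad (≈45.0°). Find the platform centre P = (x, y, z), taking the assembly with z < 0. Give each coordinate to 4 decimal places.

φ1=0.0°: virtual centre (0.1410, 0.0000, -0.1128), radius l
arm 2 at φ=120.0°: (R−r)+L cos θ2 = 0.1311;  centre 2 = (-0.0655, 0.1135, -0.1159)
centre 3 = (0.1849·cos240.0°, 0.1849·sin240.0°, -0.0849) = (-0.0924, -0.1601, -0.0849)
subtract pairs → two planes through P
linear system: -0.4131x+0.2270y = -0.0020−-0.0063z; -0.4669x+-0.3202y = 0.0088−0.0558z
Cramer: x(z) = -0.0057+0.0447z;  y(z) = -0.0191+0.1091z
into |P−centre ₁|² = l²: 1.0139z² + 0.2082z + -0.1254 = 0;  Δ = 0.5519;  z = -0.4691 or 0.2637 → z<0 root = -0.4691
x = -0.0266, y = -0.0703

(-0.0266, -0.0703, -0.4691)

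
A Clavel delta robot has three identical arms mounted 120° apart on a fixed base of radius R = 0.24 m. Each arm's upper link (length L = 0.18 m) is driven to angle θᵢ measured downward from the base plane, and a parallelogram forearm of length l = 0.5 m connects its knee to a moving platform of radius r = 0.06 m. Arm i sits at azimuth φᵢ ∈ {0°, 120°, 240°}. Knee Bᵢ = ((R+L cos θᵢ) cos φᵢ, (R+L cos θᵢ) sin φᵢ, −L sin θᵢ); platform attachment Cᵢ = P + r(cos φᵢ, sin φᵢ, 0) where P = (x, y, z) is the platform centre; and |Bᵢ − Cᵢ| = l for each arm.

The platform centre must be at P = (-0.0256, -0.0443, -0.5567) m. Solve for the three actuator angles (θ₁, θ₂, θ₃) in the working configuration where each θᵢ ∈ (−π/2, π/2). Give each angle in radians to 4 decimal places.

θ₁ = 1.0472, θ₂ = 1.0471, θ₃ = 0.7854

rotate P by −φ1: (-0.0256, -0.0443, -0.5567)
  A=0.2056, B=-0.5567, C=(l²−L²−A²−y'²−z²)/(2L)=-0.3793
  θ1 = atan2(B,A) + arccos(C/0.5935) = 1.0472
rotate P by −φ2: (-0.0256, 0.0443, -0.5567)
  e−x'=0.2056;  (l²−L²−(e−x')²−y'²−z²)/2L = -0.3793
  θ2 = atan2(B,A) + arccos(C/0.5934) = 1.0471
φ3=240.0° → target in arm frame (0.0512, 0.0000)
  e−x'=0.1288;  (l²−L²−(e−x')²−y'²−z²)/2L = -0.3025
  √(A²+B²)=0.5714;  θ3 = -1.3434+2.1288 ≈ 0.7854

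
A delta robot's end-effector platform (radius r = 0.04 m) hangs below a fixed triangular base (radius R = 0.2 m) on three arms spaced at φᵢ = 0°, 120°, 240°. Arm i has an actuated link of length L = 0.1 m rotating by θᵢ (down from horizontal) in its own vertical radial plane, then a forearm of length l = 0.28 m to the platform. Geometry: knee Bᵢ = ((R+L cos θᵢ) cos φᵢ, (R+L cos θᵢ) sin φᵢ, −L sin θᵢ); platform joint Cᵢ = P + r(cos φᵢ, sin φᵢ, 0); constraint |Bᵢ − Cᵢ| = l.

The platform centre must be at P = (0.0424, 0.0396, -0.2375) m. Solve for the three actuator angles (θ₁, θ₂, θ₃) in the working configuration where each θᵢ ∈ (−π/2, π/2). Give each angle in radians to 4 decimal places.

θ₁ = 0.5240, θ₂ = 0.7848, θ₃ = 1.3091

rotate P by −φ1: (0.0424, 0.0396, -0.2375)
  A cos θ + B sin θ = C:  0.1176·cos θ + -0.2375·sin θ = -0.0170
  θ1 = atan2(B,A) + arccos(C/0.2650) = 0.5240
rotate P by −φ2: (0.0131, -0.0565, -0.2375)
  e−x'=0.1469;  (l²−L²−(e−x')²−y'²−z²)/2L = -0.0639
  γ=atan2(-0.2375,0.1469)=-1.0168;  ψ=arccos(-0.2289)=1.8017;  θ2=γ+ψ≈0.7848
rotate P by −φ3: (-0.0555, 0.0169, -0.2375)
  A cos θ + B sin θ = C:  0.2155·cos θ + -0.2375·sin θ = -0.1737
  γ=atan2(-0.2375,0.2155)=-0.8339;  ψ=arccos(-0.5415)=2.1430;  θ3=γ+ψ≈1.3091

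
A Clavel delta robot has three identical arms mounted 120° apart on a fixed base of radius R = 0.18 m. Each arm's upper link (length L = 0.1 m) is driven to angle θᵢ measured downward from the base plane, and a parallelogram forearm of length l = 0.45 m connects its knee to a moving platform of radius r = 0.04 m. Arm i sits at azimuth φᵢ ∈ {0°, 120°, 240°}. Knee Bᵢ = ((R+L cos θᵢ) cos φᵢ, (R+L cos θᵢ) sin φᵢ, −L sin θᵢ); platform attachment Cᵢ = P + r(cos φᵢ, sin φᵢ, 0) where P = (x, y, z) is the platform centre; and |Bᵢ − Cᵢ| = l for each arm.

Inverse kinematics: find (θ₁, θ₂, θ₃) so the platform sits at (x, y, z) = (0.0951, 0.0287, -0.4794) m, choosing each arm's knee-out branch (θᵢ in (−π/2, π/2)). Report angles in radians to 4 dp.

θ₁ = 0.5236, θ₂ = 1.1345, θ₃ = 1.3966

φ1=0.0° → target in arm frame (0.0951, 0.0287)
  e−x'=0.0449;  (l²−L²−(e−x')²−y'²−z²)/2L = -0.2008
  θ1 = atan2(B,A) + arccos(C/0.4815) = 0.5236
φ2=120.0° → target in arm frame (-0.0227, -0.0967)
  A cos θ + B sin θ = C:  0.1627·cos θ + -0.4794·sin θ = -0.3657
  θ2 = atan2(B,A) + arccos(C/0.5063) = 1.1345
arm 3 (φ=240.0°): x'=-0.0724, y'=0.0680
  A cos θ + B sin θ = C:  0.2124·cos θ + -0.4794·sin θ = -0.4353
  θ3 = atan2(B,A) + arccos(C/0.5243) = 1.3966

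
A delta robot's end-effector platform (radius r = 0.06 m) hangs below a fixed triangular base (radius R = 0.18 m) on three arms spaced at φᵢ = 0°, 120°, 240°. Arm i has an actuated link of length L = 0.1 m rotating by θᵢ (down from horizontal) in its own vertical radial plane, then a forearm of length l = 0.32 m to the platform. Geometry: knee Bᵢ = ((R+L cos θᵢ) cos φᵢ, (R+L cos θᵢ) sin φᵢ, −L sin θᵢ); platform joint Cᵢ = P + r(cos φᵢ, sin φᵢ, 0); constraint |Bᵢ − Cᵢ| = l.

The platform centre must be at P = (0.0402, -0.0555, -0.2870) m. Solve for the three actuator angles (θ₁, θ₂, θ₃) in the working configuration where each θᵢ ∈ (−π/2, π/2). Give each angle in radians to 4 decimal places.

rotate P by −φ1: (0.0402, -0.0555, -0.2870)
  e−x'=0.0798;  (l²−L²−(e−x')²−y'²−z²)/2L = 0.0029
  √(A²+B²)=0.2979;  θ1 = -1.2996+1.5610 ≈ 0.2614
arm 2 (φ=120.0°): x'=-0.0682, y'=-0.0071
  e−x'=0.1882;  (l²−L²−(e−x')²−y'²−z²)/2L = -0.1271
  γ=atan2(-0.2870,0.1882)=-0.9905;  ψ=arccos(-0.3704)=1.9503;  θ2=γ+ψ≈0.9598
rotate P by −φ3: (0.0280, 0.0626, -0.2870)
  e−x'=0.0920;  (l²−L²−(e−x')²−y'²−z²)/2L = -0.0118
  γ=atan2(-0.2870,0.0920)=-1.2605;  ψ=arccos(-0.0390)=1.6099;  θ3=γ+ψ≈0.3494

θ₁ = 0.2614, θ₂ = 0.9598, θ₃ = 0.3494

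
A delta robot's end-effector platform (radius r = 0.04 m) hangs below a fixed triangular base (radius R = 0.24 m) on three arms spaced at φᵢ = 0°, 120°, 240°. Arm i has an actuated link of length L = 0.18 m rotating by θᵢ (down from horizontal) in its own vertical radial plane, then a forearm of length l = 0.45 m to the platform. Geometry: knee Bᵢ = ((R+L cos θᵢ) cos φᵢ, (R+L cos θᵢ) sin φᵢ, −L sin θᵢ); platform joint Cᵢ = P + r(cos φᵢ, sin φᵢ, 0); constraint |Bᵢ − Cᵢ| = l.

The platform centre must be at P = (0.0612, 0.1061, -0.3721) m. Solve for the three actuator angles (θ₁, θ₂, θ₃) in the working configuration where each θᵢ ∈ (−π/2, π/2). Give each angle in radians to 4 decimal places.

rotate P by −φ1: (0.0612, 0.1061, -0.3721)
  A=0.1388, B=-0.3721, C=(l²−L²−A²−y'²−z²)/(2L)=0.0031
  √(A²+B²)=0.3971;  θ1 = -1.2138+1.5630 ≈ 0.3492
rotate P by −φ2: (0.0613, -0.1061, -0.3721)
  A=0.1387, B=-0.3721, C=(l²−L²−A²−y'²−z²)/(2L)=0.0032
  γ=atan2(-0.3721,0.1387)=-1.2140;  ψ=arccos(0.0081)=1.5627;  θ2=γ+ψ≈0.3488
arm 3 (φ=240.0°): x'=-0.1225, y'=0.0000
  A=0.3225, B=-0.3721, C=(l²−L²−A²−y'²−z²)/(2L)=-0.2010
  √(A²+B²)=0.4924;  θ3 = -0.8567+1.9913 ≈ 1.1345

θ₁ = 0.3492, θ₂ = 0.3488, θ₃ = 1.1345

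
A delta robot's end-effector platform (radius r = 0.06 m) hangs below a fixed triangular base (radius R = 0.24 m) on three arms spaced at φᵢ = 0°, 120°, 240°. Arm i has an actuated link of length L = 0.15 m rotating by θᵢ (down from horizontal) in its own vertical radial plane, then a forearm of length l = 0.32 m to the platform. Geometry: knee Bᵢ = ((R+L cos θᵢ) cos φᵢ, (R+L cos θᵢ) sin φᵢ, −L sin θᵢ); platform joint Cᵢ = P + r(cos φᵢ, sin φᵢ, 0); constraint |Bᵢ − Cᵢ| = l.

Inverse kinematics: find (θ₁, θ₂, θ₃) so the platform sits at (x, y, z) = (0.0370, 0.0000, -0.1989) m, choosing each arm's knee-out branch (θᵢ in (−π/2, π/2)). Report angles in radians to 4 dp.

arm 1 (φ=0.0°): x'=0.0370, y'=0.0000
  A cos θ + B sin θ = C:  0.1430·cos θ + -0.1989·sin θ = 0.0663
  √(A²+B²)=0.2450;  θ1 = -0.9475+1.2967 ≈ 0.3493
φ2=120.0° → target in arm frame (-0.0185, -0.0320)
  e−x'=0.1985;  (l²−L²−(e−x')²−y'²−z²)/2L = -0.0003
  γ=atan2(-0.1989,0.1985)=-0.7864;  ψ=arccos(-0.0011)=1.5719;  θ2=γ+ψ≈0.7855
φ3=240.0° → target in arm frame (-0.0185, 0.0320)
  e−x'=0.1985;  (l²−L²−(e−x')²−y'²−z²)/2L = -0.0003
  θ3 = atan2(B,A) + arccos(C/0.2810) = 0.7855

θ₁ = 0.3493, θ₂ = 0.7855, θ₃ = 0.7855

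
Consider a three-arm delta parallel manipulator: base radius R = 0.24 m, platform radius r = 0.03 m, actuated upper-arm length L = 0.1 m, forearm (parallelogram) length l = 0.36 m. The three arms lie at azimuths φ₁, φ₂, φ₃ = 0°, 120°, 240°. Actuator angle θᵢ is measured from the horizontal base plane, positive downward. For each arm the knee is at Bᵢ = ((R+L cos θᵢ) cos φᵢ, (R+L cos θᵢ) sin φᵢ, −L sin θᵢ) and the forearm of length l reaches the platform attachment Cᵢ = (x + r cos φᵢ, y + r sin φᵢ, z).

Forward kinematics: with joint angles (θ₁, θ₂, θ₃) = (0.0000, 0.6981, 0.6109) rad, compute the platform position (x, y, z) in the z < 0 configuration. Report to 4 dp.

arm 1 at φ=0.0°: (R−r)+L cos θ1 = 0.3100;  O1 = (0.3100, 0.0000, 0.0000)
φ2=120.0°: virtual centre (-0.1433, 0.2482, -0.0643), radius l
O3 = (0.2919·cos240.0°, 0.2919·sin240.0°, -0.0574) = (-0.1460, -0.2528, -0.0574)
|O₂|²−|O₁|² = -0.0098;  |O₃|²−|O₁|² = -0.0076
linear system: -0.9066x+0.4964y = -0.0098−-0.1286z; -0.9119x+-0.5056y = -0.0076−-0.1147z
det = 0.9111;  x = 0.0096+-0.1338z,  y = -0.0023+0.0145z
sphere 1 gives Az²+Bz+C=0 with A=1.0181, B=0.0804, C=-0.0393;  B²−4AC=0.1667;  roots -0.2400, 0.1611;  negative root z = -0.2400
x = 0.0417, y = -0.0058

(0.0417, -0.0058, -0.2400)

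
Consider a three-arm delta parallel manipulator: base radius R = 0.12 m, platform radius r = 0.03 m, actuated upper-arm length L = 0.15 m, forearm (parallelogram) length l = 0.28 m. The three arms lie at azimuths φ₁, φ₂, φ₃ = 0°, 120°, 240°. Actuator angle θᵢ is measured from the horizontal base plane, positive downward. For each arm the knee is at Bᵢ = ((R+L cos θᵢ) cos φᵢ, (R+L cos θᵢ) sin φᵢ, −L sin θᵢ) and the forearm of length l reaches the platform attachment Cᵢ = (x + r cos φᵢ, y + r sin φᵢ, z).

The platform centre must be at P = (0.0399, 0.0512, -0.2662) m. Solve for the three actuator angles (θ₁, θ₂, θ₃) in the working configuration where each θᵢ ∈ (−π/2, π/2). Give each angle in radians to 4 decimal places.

rotate P by −φ1: (0.0399, 0.0512, -0.2662)
  A cos θ + B sin θ = C:  0.0501·cos θ + -0.2662·sin θ = -0.0670
  γ=atan2(-0.2662,0.0501)=-1.3848;  ψ=arccos(-0.2473)=1.8207;  θ1=γ+ψ≈0.4359
rotate P by −φ2: (0.0244, -0.0602, -0.2662)
  A cos θ + B sin θ = C:  0.0656·cos θ + -0.2662·sin θ = -0.0763
  √(A²+B²)=0.2742;  θ2 = -1.3291+1.8528 ≈ 0.5236
rotate P by −φ3: (-0.0643, 0.0090, -0.2662)
  e−x'=0.1543;  (l²−L²−(e−x')²−y'²−z²)/2L = -0.1295
  θ3 = atan2(B,A) + arccos(C/0.3077) = 0.9597

θ₁ = 0.4359, θ₂ = 0.5236, θ₃ = 0.9597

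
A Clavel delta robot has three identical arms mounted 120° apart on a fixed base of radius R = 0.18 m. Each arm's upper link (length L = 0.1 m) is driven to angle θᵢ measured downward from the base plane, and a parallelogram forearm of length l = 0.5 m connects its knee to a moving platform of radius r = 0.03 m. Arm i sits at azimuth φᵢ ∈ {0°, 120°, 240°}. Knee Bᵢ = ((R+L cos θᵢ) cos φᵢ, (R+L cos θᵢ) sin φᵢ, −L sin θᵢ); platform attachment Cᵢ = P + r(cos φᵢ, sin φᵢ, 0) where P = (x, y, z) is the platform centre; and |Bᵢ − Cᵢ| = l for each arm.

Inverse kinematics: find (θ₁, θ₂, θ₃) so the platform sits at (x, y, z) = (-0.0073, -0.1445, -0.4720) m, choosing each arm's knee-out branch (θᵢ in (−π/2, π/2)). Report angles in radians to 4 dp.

rotate P by −φ1: (-0.0073, -0.1445, -0.4720)
  A=0.1573, B=-0.4720, C=(l²−L²−A²−y'²−z²)/(2L)=-0.1420
  γ=atan2(-0.4720,0.1573)=-1.2491;  ψ=arccos(-0.2855)=1.8603;  θ1=γ+ψ≈0.6112
arm 2 (φ=120.0°): x'=-0.1215, y'=0.0786
  A=0.2715, B=-0.4720, C=(l²−L²−A²−y'²−z²)/(2L)=-0.3133
  √(A²+B²)=0.5445;  θ2 = -1.0488+2.1839 ≈ 1.1351
rotate P by −φ3: (0.1288, 0.0659, -0.4720)
  A=0.0212, B=-0.4720, C=(l²−L²−A²−y'²−z²)/(2L)=0.0621
  √(A²+B²)=0.4725;  θ3 = -1.5259+1.4390 ≈ -0.0869

θ₁ = 0.6112, θ₂ = 1.1351, θ₃ = -0.0869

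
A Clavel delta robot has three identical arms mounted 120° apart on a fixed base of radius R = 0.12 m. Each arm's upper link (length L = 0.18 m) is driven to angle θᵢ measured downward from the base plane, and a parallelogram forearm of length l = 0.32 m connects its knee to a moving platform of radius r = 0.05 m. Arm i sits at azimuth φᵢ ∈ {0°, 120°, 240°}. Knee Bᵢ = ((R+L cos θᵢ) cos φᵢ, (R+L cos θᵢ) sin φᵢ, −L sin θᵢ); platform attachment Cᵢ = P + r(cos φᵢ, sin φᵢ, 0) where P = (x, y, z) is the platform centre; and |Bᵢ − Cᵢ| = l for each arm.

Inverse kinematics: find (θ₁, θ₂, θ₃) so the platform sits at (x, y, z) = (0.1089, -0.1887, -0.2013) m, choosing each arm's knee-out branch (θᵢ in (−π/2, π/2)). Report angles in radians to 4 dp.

θ₁ = -0.0872, θ₂ = 1.3964, θ₃ = -0.0876

φ1=0.0° → target in arm frame (0.1089, -0.1887)
  e−x'=-0.0389;  (l²−L²−(e−x')²−y'²−z²)/2L = -0.0212
  √(A²+B²)=0.2050;  θ1 = -1.7617+1.6745 ≈ -0.0872
arm 2 (φ=120.0°): x'=-0.2179, y'=0.0000
  A cos θ + B sin θ = C:  0.2879·cos θ + -0.2013·sin θ = -0.1483
  θ2 = atan2(B,A) + arccos(C/0.3513) = 1.3964
arm 3 (φ=240.0°): x'=0.1090, y'=0.1887
  A=-0.0390, B=-0.2013, C=(l²−L²−A²−y'²−z²)/(2L)=-0.0212
  θ3 = atan2(B,A) + arccos(C/0.2050) = -0.0876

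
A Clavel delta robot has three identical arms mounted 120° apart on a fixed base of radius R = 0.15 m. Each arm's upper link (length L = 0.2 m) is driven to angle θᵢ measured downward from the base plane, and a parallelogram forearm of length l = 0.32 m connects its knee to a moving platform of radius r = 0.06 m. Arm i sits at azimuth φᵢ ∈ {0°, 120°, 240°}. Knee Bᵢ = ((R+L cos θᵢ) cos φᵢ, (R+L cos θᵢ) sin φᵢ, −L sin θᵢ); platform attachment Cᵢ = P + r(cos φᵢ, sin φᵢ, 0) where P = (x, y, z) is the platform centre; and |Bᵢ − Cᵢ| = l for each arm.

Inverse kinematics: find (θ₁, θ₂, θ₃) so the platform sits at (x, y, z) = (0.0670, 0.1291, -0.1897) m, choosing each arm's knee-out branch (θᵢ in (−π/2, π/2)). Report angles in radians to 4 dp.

arm 1 (φ=0.0°): x'=0.0670, y'=0.1291
  A=0.0230, B=-0.1897, C=(l²−L²−A²−y'²−z²)/(2L)=0.0230
  θ1 = atan2(B,A) + arccos(C/0.1911) = -0.0002
arm 2 (φ=120.0°): x'=0.0783, y'=-0.1226
  e−x'=0.0117;  (l²−L²−(e−x')²−y'²−z²)/2L = 0.0281
  θ2 = atan2(B,A) + arccos(C/0.1901) = -0.0870
φ3=240.0° → target in arm frame (-0.1453, -0.0065)
  e−x'=0.2353;  (l²−L²−(e−x')²−y'²−z²)/2L = -0.0725
  √(A²+B²)=0.3022;  θ3 = -0.6785+1.8130 ≈ 1.1345

θ₁ = -0.0002, θ₂ = -0.0870, θ₃ = 1.1345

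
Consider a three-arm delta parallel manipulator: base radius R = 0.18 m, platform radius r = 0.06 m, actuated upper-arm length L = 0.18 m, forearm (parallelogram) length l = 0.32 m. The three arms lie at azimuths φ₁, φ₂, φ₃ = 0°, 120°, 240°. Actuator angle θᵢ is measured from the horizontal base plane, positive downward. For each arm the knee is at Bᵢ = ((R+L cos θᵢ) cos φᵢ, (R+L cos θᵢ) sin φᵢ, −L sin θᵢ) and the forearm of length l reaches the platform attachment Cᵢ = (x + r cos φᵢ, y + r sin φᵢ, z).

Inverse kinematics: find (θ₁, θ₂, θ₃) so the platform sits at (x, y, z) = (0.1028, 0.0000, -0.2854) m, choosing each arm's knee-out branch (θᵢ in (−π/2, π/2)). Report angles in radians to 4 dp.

φ1=0.0° → target in arm frame (0.1028, 0.0000)
  e−x'=0.0172;  (l²−L²−(e−x')²−y'²−z²)/2L = -0.0326
  √(A²+B²)=0.2859;  θ1 = -1.5106+1.6852 ≈ 0.1746
arm 2 (φ=120.0°): x'=-0.0514, y'=-0.0890
  e−x'=0.1714;  (l²−L²−(e−x')²−y'²−z²)/2L = -0.1354
  √(A²+B²)=0.3329;  θ2 = -1.0300+1.9898 ≈ 0.9598
φ3=240.0° → target in arm frame (-0.0514, 0.0890)
  A=0.1714, B=-0.2854, C=(l²−L²−A²−y'²−z²)/(2L)=-0.1354
  √(A²+B²)=0.3329;  θ3 = -1.0300+1.9898 ≈ 0.9598

θ₁ = 0.1746, θ₂ = 0.9598, θ₃ = 0.9598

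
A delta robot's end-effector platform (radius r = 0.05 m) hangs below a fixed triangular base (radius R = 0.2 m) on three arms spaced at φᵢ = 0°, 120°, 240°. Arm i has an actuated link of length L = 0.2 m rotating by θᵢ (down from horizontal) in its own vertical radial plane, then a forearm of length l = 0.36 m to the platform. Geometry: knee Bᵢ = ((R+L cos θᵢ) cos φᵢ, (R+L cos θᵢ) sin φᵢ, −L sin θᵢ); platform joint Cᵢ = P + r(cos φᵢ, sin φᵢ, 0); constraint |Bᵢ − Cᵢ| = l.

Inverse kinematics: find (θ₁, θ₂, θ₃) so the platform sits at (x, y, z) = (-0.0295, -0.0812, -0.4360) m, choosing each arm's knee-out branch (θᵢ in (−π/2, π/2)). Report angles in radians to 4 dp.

θ₁ = 1.2216, θ₂ = 1.3086, θ₃ = 0.7853

φ1=0.0° → target in arm frame (-0.0295, -0.0812)
  A cos θ + B sin θ = C:  0.1795·cos θ + -0.4360·sin θ = -0.3483
  θ1 = atan2(B,A) + arccos(C/0.4715) = 1.2216
arm 2 (φ=120.0°): x'=-0.0556, y'=0.0661
  A=0.2056, B=-0.4360, C=(l²−L²−A²−y'²−z²)/(2L)=-0.3678
  √(A²+B²)=0.4820;  θ2 = -1.1302+2.4389 ≈ 1.3086
rotate P by −φ3: (0.0851, 0.0151, -0.4360)
  e−x'=0.0649;  (l²−L²−(e−x')²−y'²−z²)/2L = -0.2623
  √(A²+B²)=0.4408;  θ3 = -1.4230+2.2082 ≈ 0.7853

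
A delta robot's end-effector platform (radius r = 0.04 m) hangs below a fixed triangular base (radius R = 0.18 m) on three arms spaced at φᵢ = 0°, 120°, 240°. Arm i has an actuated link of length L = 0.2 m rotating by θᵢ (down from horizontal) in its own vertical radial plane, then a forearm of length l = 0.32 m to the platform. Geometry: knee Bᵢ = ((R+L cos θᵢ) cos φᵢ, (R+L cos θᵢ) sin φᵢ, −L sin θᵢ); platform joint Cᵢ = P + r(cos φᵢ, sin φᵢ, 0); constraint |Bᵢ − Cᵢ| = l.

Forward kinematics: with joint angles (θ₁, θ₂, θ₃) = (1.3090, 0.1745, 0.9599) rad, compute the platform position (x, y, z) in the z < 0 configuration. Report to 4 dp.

(-0.1085, 0.0813, -0.2682)

φ1=0.0°: virtual centre (0.1918, 0.0000, -0.1932), radius l
centre 2 = (0.3370·cos120.0°, 0.3370·sin120.0°, -0.0347) = (-0.1685, 0.2918, -0.0347)
φ3=240.0°: virtual centre (-0.1274, -0.2206, -0.1638), radius l
eliminate P² terms by subtracting sphere 1 from 2 and 3
[-0.7205 0.5836 0.3169]·P = 0.0407;  [-0.6382 -0.4412 0.0587]·P = 0.0176
det = 0.6904;  x = -0.0409+0.2522z,  y = 0.0192+-0.2317z
into |P−centre ₁|² = l²: 1.1173z² + 0.2601z + -0.0106 = 0;  Δ = 0.1150;  z = -0.2682 or 0.0353 → z<0 root = -0.2682
x = -0.1085, y = 0.0813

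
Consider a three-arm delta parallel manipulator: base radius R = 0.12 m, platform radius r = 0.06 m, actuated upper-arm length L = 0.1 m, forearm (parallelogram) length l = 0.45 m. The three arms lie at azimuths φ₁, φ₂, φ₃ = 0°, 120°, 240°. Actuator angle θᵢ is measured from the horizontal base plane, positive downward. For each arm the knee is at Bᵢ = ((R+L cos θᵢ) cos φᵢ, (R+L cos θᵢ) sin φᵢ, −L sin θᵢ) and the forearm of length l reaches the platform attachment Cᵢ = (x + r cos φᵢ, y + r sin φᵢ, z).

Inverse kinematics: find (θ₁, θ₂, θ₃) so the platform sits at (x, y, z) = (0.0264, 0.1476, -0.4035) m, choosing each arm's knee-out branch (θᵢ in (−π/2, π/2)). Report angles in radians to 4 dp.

θ₁ = -0.0007, θ₂ = -0.3494, θ₃ = 0.6105

rotate P by −φ1: (0.0264, 0.1476, -0.4035)
  e−x'=0.0336;  (l²−L²−(e−x')²−y'²−z²)/2L = 0.0339
  θ1 = atan2(B,A) + arccos(C/0.4049) = -0.0007
rotate P by −φ2: (0.1146, -0.0967, -0.4035)
  A cos θ + B sin θ = C:  -0.0546·cos θ + -0.4035·sin θ = 0.0868
  √(A²+B²)=0.4072;  θ2 = -1.7054+1.3560 ≈ -0.3494
rotate P by −φ3: (-0.1410, -0.0509, -0.4035)
  A=0.2010, B=-0.4035, C=(l²−L²−A²−y'²−z²)/(2L)=-0.0666
  γ=atan2(-0.4035,0.2010)=-1.1086;  ψ=arccos(-0.1477)=1.7191;  θ3=γ+ψ≈0.6105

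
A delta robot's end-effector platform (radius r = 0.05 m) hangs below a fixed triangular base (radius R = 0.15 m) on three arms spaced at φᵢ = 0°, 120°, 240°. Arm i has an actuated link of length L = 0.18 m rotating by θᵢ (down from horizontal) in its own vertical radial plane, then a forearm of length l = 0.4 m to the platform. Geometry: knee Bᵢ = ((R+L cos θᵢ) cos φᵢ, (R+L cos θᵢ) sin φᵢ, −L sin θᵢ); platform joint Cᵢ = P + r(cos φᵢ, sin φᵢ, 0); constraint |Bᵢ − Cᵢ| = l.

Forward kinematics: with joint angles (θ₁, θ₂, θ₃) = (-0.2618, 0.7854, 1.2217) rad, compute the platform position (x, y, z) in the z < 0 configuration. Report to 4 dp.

(0.2056, 0.0817, -0.3390)

φ1=0.0°: virtual centre (0.2739, 0.0000, 0.0466), radius l
arm 2 at φ=120.0°: e+L cos θ2 = 0.2273;  S2 = (-0.1136, 0.1968, -0.1273)
arm 3 at φ=240.0°: e+L cos θ3 = 0.1616;  S3 = (-0.0808, -0.1399, -0.1691)
subtract pairs → two planes through P
linear system: -0.7750x+0.3937y = -0.0093−-0.3477z; -0.7093x+-0.2798y = -0.0225−-0.4315z
Cramer: x(z) = 0.0231-0.5385z;  y(z) = 0.0218-0.1769z
into |P−S₁|² = l²: 1.3213z² + 0.1692z + -0.0945 = 0;  Δ = 0.5279;  z = -0.3390 or 0.2109 → z<0 root = -0.3390
x = 0.2056, y = 0.0817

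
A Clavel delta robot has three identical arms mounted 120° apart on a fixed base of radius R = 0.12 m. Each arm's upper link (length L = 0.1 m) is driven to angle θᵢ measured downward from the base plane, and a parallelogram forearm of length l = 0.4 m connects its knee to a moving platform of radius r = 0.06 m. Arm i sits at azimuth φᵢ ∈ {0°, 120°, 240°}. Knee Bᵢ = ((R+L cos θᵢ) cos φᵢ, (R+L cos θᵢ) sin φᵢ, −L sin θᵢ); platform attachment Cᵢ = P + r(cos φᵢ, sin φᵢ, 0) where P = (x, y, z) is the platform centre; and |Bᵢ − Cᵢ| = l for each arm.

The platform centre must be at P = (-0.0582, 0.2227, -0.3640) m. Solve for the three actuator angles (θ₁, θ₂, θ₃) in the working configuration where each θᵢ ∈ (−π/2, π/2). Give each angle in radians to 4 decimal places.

rotate P by −φ1: (-0.0582, 0.2227, -0.3640)
  A=0.1182, B=-0.3640, C=(l²−L²−A²−y'²−z²)/(2L)=-0.2303
  γ=atan2(-0.3640,0.1182)=-1.2568;  ψ=arccos(-0.6018)=2.2165;  θ1=γ+ψ≈0.9597
φ2=120.0° → target in arm frame (0.2220, -0.0609)
  A cos θ + B sin θ = C:  -0.1620·cos θ + -0.3640·sin θ = -0.0622
  γ=atan2(-0.3640,-0.1620)=-1.9894;  ψ=arccos(-0.1562)=1.7276;  θ2=γ+ψ≈-0.2619
rotate P by −φ3: (-0.1638, -0.1618, -0.3640)
  A=0.2238, B=-0.3640, C=(l²−L²−A²−y'²−z²)/(2L)=-0.2937
  γ=atan2(-0.3640,0.2238)=-1.0196;  ψ=arccos(-0.6873)=2.3285;  θ3=γ+ψ≈1.3089

θ₁ = 0.9597, θ₂ = -0.2619, θ₃ = 1.3089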